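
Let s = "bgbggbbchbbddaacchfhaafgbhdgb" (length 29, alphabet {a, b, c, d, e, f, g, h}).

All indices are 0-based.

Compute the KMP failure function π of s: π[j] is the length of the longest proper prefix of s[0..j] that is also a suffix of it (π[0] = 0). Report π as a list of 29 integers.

[0, 0, 1, 2, 0, 1, 1, 0, 0, 1, 1, 0, 0, 0, 0, 0, 0, 0, 0, 0, 0, 0, 0, 0, 1, 0, 0, 0, 1]

π[0] = 0
j=1 s[j]='g': π[1]=0 (border '')
j=2 s[j]='b': π[2]=1 (border 'b')
j=3 s[j]='g': π[3]=2 (border 'bg')
j=4 s[j]='g': k: 2→0; π[4]=0 (border '')
j=5 s[j]='b': π[5]=1 (border 'b')
j=6 s[j]='b': k: 1→0; π[6]=1 (border 'b')
j=7 s[j]='c': k: 1→0; π[7]=0 (border '')
j=8 s[j]='h': π[8]=0 (border '')
j=9 s[j]='b': π[9]=1 (border 'b')
j=10 s[j]='b': k: 1→0; π[10]=1 (border 'b')
j=11 s[j]='d': k: 1→0; π[11]=0 (border '')
j=12 s[j]='d': π[12]=0 (border '')
j=13 s[j]='a': π[13]=0 (border '')
j=14 s[j]='a': π[14]=0 (border '')
j=15 s[j]='c': π[15]=0 (border '')
j=16 s[j]='c': π[16]=0 (border '')
j=17 s[j]='h': π[17]=0 (border '')
j=18 s[j]='f': π[18]=0 (border '')
j=19 s[j]='h': π[19]=0 (border '')
j=20 s[j]='a': π[20]=0 (border '')
j=21 s[j]='a': π[21]=0 (border '')
j=22 s[j]='f': π[22]=0 (border '')
j=23 s[j]='g': π[23]=0 (border '')
j=24 s[j]='b': π[24]=1 (border 'b')
j=25 s[j]='h': k: 1→0; π[25]=0 (border '')
j=26 s[j]='d': π[26]=0 (border '')
j=27 s[j]='g': π[27]=0 (border '')
j=28 s[j]='b': π[28]=1 (border 'b')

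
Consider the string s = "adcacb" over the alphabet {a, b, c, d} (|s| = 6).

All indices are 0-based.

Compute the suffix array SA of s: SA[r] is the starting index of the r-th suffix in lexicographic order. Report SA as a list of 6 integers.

[3, 0, 5, 2, 4, 1]

sorted suffixes:
  #0 SA[0]=3  'acb'
  #1 SA[1]=0  'adcacb'
  #2 SA[2]=5  'b'
  #3 SA[3]=2  'cacb'
  #4 SA[4]=4  'cb'
  #5 SA[5]=1  'dcacb'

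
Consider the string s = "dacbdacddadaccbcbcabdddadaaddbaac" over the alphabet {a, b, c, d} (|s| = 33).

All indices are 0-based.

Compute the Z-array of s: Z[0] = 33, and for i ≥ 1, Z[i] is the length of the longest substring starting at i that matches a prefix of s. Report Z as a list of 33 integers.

Z[0]=33
i=1: fresh scan; Z[1]=0
i=2: fresh scan; Z[2]=0
i=3: fresh scan; Z[3]=0
i=4: fresh scan; Z[4]=3 extend→box=[4,7)
i=5: min(r-i=2, Z[1]=0)=0; Z[5]=0
i=6: min(r-i=1, Z[2]=0)=0; Z[6]=0
i=7: fresh scan; Z[7]=1 extend→box=[7,8)
i=8: fresh scan; Z[8]=2 extend→box=[8,10)
i=9: min(r-i=1, Z[1]=0)=0; Z[9]=0
i=10: fresh scan; Z[10]=3 extend→box=[10,13)
i=11: min(r-i=2, Z[1]=0)=0; Z[11]=0
i=12: min(r-i=1, Z[2]=0)=0; Z[12]=0
i=13: fresh scan; Z[13]=0
i=14: fresh scan; Z[14]=0
i=15: fresh scan; Z[15]=0
i=16: fresh scan; Z[16]=0
i=17: fresh scan; Z[17]=0
i=18: fresh scan; Z[18]=0
i=19: fresh scan; Z[19]=0
i=20: fresh scan; Z[20]=1 extend→box=[20,21)
i=21: fresh scan; Z[21]=1 extend→box=[21,22)
i=22: fresh scan; Z[22]=2 extend→box=[22,24)
i=23: min(r-i=1, Z[1]=0)=0; Z[23]=0
i=24: fresh scan; Z[24]=2 extend→box=[24,26)
i=25: min(r-i=1, Z[1]=0)=0; Z[25]=0
i=26: fresh scan; Z[26]=0
i=27: fresh scan; Z[27]=1 extend→box=[27,28)
i=28: fresh scan; Z[28]=1 extend→box=[28,29)
i=29: fresh scan; Z[29]=0
i=30: fresh scan; Z[30]=0
i=31: fresh scan; Z[31]=0
i=32: fresh scan; Z[32]=0

[33, 0, 0, 0, 3, 0, 0, 1, 2, 0, 3, 0, 0, 0, 0, 0, 0, 0, 0, 0, 1, 1, 2, 0, 2, 0, 0, 1, 1, 0, 0, 0, 0]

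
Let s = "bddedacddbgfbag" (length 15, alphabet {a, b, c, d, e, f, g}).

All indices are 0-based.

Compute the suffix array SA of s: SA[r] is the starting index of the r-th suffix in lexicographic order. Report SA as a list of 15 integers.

[5, 13, 12, 0, 9, 6, 4, 8, 7, 1, 2, 3, 11, 14, 10]

sorted suffixes:
  #0 SA[0]=5  'acddbgfbag'
  #1 SA[1]=13  'ag'
  #2 SA[2]=12  'bag'
  #3 SA[3]=0  'bddedacddbgfbag'
  #4 SA[4]=9  'bgfbag'
  #5 SA[5]=6  'cddbgfbag'
  #6 SA[6]=4  'dacddbgfbag'
  #7 SA[7]=8  'dbgfbag'
  #8 SA[8]=7  'ddbgfbag'
  #9 SA[9]=1  'ddedacddbgfbag'
  #10 SA[10]=2  'dedacddbgfbag'
  #11 SA[11]=3  'edacddbgfbag'
  #12 SA[12]=11  'fbag'
  #13 SA[13]=14  'g'
  #14 SA[14]=10  'gfbag'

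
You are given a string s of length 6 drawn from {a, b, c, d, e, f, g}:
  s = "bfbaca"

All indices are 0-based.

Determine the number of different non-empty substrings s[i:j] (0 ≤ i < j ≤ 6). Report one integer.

19

sorted suffixes:
  #0 SA[0]=5  'a'
  #1 SA[1]=3  'aca'
  #2 SA[2]=2  'baca'
  #3 SA[3]=0  'bfbaca'
  #4 SA[4]=4  'ca'
  #5 SA[5]=1  'fbaca'

SA = [5, 3, 2, 0, 4, 1]
rank  pair      lcp
   1  s[5:],s[3:]  1  'a'
   2  s[3:],s[2:]  0  ''
   3  s[2:],s[0:]  1  'b'
   4  s[0:],s[4:]  0  ''
   5  s[4:],s[1:]  0  ''

n(n+1)/2 = 6·7/2 = 21
Σ LCP = 0 + 1 + 0 + 1 + 0 + 0 = 2
distinct = 21 − 2 = 19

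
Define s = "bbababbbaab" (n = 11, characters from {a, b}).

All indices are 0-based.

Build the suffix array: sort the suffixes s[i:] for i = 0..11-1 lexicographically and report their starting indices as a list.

[8, 9, 2, 4, 10, 7, 1, 3, 6, 0, 5]

rank→(start, suffix):
  0 → (8, 'aab')
  1 → (9, 'ab')
  2 → (2, 'ababbbaab')
  3 → (4, 'abbbaab')
  4 → (10, 'b')
  5 → (7, 'baab')
  6 → (1, 'bababbbaab')
  7 → (3, 'babbbaab')
  8 → (6, 'bbaab')
  9 → (0, 'bbababbbaab')
  10 → (5, 'bbbaab')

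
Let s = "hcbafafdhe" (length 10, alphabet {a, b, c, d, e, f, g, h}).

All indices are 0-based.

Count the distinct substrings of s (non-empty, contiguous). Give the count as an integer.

51

rank | idx | suffix
   0 |   3 | afafdhe
   1 |   5 | afdhe
   2 |   2 | bafafdhe
   3 |   1 | cbafafdhe
   4 |   7 | dhe
   5 |   9 | e
   6 |   4 | fafdhe
   7 |   6 | fdhe
   8 |   0 | hcbafafdhe
   9 |   8 | he

SA = [3, 5, 2, 1, 7, 9, 4, 6, 0, 8]
i: (SA[i-1],SA[i]) lcp shared
  1: (3,5) 2 'af'
  2: (5,2) 0 ''
  3: (2,1) 0 ''
  4: (1,7) 0 ''
  5: (7,9) 0 ''
  6: (9,4) 0 ''
  7: (4,6) 1 'f'
  8: (6,0) 0 ''
  9: (0,8) 1 'h'

n(n+1)/2 = 10·11/2 = 55
Σ LCP = 0 + 2 + 0 + 0 + 0 + 0 + 0 + 1 + 0 + 1 = 4
distinct = 55 − 4 = 51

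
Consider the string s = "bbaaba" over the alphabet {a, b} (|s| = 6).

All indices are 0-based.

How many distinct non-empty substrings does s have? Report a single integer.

rank | idx | suffix
   0 |   5 | a
   1 |   2 | aaba
   2 |   3 | aba
   3 |   4 | ba
   4 |   1 | baaba
   5 |   0 | bbaaba

SA = [5, 2, 3, 4, 1, 0]
i: (SA[i-1],SA[i]) lcp shared
  1: (5,2) 1 'a'
  2: (2,3) 1 'a'
  3: (3,4) 0 ''
  4: (4,1) 2 'ba'
  5: (1,0) 1 'b'

n(n+1)/2 = 6·7/2 = 21
Σ LCP = 0 + 1 + 1 + 0 + 2 + 1 = 5
distinct = 21 − 5 = 16

16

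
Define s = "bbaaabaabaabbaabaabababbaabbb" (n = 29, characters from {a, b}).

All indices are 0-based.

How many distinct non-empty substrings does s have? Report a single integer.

rank | idx | suffix
   0 |   2 | aaabaabaabbaabaabababbaabbb
   1 |   3 | aabaabaabbaabaabababbaabbb
   2 |  13 | aabaabababbaabbb
   3 |   6 | aabaabbaabaabababbaabbb
   4 |  16 | aabababbaabbb
   5 |   9 | aabbaabaabababbaabbb
   6 |  24 | aabbb
   7 |   4 | abaabaabbaabaabababbaabbb
   8 |  14 | abaabababbaabbb
   9 |   7 | abaabbaabaabababbaabbb
  10 |  17 | abababbaabbb
  11 |  19 | ababbaabbb
  12 |  10 | abbaabaabababbaabbb
  13 |  21 | abbaabbb
  14 |  25 | abbb
  15 |  28 | b
  16 |   1 | baaabaabaabbaabaabababbaabbb
  17 |  12 | baabaabababbaabbb
  18 |   5 | baabaabbaabaabababbaabbb
  19 |  15 | baabababbaabbb
  20 |   8 | baabbaabaabababbaabbb
  21 |  23 | baabbb
  22 |  18 | bababbaabbb
  23 |  20 | babbaabbb
  24 |  27 | bb
  25 |   0 | bbaaabaabaabbaabaabababbaabbb
  26 |  11 | bbaabaabababbaabbb
  27 |  22 | bbaabbb
  28 |  26 | bbb

SA = [2, 3, 13, 6, 16, 9, 24, 4, 14, 7, 17, 19, 10, 21, 25, 28, 1, 12, 5, 15, 8, 23, 18, 20, 27, 0, 11, 22, 26]
[i] adj suffixes → lcp
  [1] 2/3 → 2 ('aa')
  [2] 3/13 → 7 ('aabaaba')
  [3] 13/6 → 6 ('aabaab')
  [4] 6/16 → 4 ('aaba')
  [5] 16/9 → 3 ('aab')
  [6] 9/24 → 4 ('aabb')
  [7] 24/4 → 1 ('a')
  [8] 4/14 → 6 ('abaaba')
  [9] 14/7 → 5 ('abaab')
  [10] 7/17 → 3 ('aba')
  [11] 17/19 → 4 ('abab')
  [12] 19/10 → 2 ('ab')
  [13] 10/21 → 6 ('abbaab')
  [14] 21/25 → 3 ('abb')
  [15] 25/28 → 0 ('')
  [16] 28/1 → 1 ('b')
  [17] 1/12 → 3 ('baa')
  [18] 12/5 → 7 ('baabaab')
  [19] 5/15 → 5 ('baaba')
  [20] 15/8 → 4 ('baab')
  [21] 8/23 → 5 ('baabb')
  [22] 23/18 → 2 ('ba')
  [23] 18/20 → 3 ('bab')
  [24] 20/27 → 1 ('b')
  [25] 27/0 → 2 ('bb')
  [26] 0/11 → 4 ('bbaa')
  [27] 11/22 → 5 ('bbaab')
  [28] 22/26 → 2 ('bb')

n(n+1)/2 = 29·30/2 = 435
Σ LCP = 0 + 2 + 7 + 6 + 4 + 3 + 4 + 1 + 6 + 5 + 3 + 4 + 2 + 6 + 3 + 0 + 1 + 3 + 7 + 5 + 4 + 5 + 2 + 3 + 1 + 2 + 4 + 5 + 2 = 100
distinct = 435 − 100 = 335

335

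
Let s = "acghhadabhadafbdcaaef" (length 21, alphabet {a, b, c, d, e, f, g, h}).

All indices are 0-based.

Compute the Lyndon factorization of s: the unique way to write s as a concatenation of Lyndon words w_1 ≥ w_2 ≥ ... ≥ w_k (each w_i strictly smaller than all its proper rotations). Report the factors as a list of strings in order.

["acghhad", "abhadafbdc", "aaef"]

emit factor 1: 'acghhad' (i=0, period=7)
emit factor 2: 'abhadafbdc' (i=7, period=10)
emit factor 3: 'aaef' (i=17, period=4)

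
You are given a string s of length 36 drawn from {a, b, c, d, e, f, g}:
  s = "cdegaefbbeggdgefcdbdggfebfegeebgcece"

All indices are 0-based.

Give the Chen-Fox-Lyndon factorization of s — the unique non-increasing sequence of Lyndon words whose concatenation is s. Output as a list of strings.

["cdeg", "aefbbeggdgefcdbdggfebfegeebgcece"]

emit factor 1: 'cdeg' (i=0, period=4)
emit factor 2: 'aefbbeggdgefcdbdggfebfegeebgcece' (i=4, period=32)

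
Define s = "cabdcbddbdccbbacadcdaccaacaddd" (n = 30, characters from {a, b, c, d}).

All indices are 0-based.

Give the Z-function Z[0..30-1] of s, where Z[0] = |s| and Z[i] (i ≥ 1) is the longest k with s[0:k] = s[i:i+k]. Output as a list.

[30, 0, 0, 0, 1, 0, 0, 0, 0, 0, 1, 1, 0, 0, 0, 2, 0, 0, 1, 0, 0, 1, 2, 0, 0, 2, 0, 0, 0, 0]

Z[0]=30
i=1: i≥r, start 0; Z[1]=0
i=2: i≥r, start 0; Z[2]=0
i=3: i≥r, start 0; Z[3]=0
i=4: i≥r, start 0; Z[4]=1 extend→box=[4,5)
i=5: i≥r, start 0; Z[5]=0
i=6: i≥r, start 0; Z[6]=0
i=7: i≥r, start 0; Z[7]=0
i=8: i≥r, start 0; Z[8]=0
i=9: i≥r, start 0; Z[9]=0
i=10: i≥r, start 0; Z[10]=1 extend→box=[10,11)
i=11: i≥r, start 0; Z[11]=1 extend→box=[11,12)
i=12: i≥r, start 0; Z[12]=0
i=13: i≥r, start 0; Z[13]=0
i=14: i≥r, start 0; Z[14]=0
i=15: i≥r, start 0; Z[15]=2 extend→box=[15,17)
i=16: min(r-i=1, Z[1]=0)=0; Z[16]=0
i=17: i≥r, start 0; Z[17]=0
i=18: i≥r, start 0; Z[18]=1 extend→box=[18,19)
i=19: i≥r, start 0; Z[19]=0
i=20: i≥r, start 0; Z[20]=0
i=21: i≥r, start 0; Z[21]=1 extend→box=[21,22)
i=22: i≥r, start 0; Z[22]=2 extend→box=[22,24)
i=23: min(r-i=1, Z[1]=0)=0; Z[23]=0
i=24: i≥r, start 0; Z[24]=0
i=25: i≥r, start 0; Z[25]=2 extend→box=[25,27)
i=26: min(r-i=1, Z[1]=0)=0; Z[26]=0
i=27: i≥r, start 0; Z[27]=0
i=28: i≥r, start 0; Z[28]=0
i=29: i≥r, start 0; Z[29]=0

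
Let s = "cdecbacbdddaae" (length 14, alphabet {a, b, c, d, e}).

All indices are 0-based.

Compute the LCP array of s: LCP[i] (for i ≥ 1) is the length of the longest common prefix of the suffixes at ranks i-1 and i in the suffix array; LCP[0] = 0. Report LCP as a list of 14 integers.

[0, 1, 1, 0, 1, 0, 2, 1, 0, 1, 2, 1, 0, 1]

rank→(start, suffix):
  0 → (11, 'aae')
  1 → (5, 'acbdddaae')
  2 → (12, 'ae')
  3 → (4, 'bacbdddaae')
  4 → (7, 'bdddaae')
  5 → (3, 'cbacbdddaae')
  6 → (6, 'cbdddaae')
  7 → (0, 'cdecbacbdddaae')
  8 → (10, 'daae')
  9 → (9, 'ddaae')
  10 → (8, 'dddaae')
  11 → (1, 'decbacbdddaae')
  12 → (13, 'e')
  13 → (2, 'ecbacbdddaae')

SA = [11, 5, 12, 4, 7, 3, 6, 0, 10, 9, 8, 1, 13, 2]
[i] adj suffixes → lcp
  [1] 11/5 → 1 ('a')
  [2] 5/12 → 1 ('a')
  [3] 12/4 → 0 ('')
  [4] 4/7 → 1 ('b')
  [5] 7/3 → 0 ('')
  [6] 3/6 → 2 ('cb')
  [7] 6/0 → 1 ('c')
  [8] 0/10 → 0 ('')
  [9] 10/9 → 1 ('d')
  [10] 9/8 → 2 ('dd')
  [11] 8/1 → 1 ('d')
  [12] 1/13 → 0 ('')
  [13] 13/2 → 1 ('e')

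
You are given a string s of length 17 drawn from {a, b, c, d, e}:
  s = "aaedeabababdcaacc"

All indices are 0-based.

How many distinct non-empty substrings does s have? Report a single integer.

134

rank | idx | suffix
   0 |  13 | aacc
   1 |   0 | aaedeabababdcaacc
   2 |   5 | abababdcaacc
   3 |   7 | ababdcaacc
   4 |   9 | abdcaacc
   5 |  14 | acc
   6 |   1 | aedeabababdcaacc
   7 |   6 | bababdcaacc
   8 |   8 | babdcaacc
   9 |  10 | bdcaacc
  10 |  16 | c
  11 |  12 | caacc
  12 |  15 | cc
  13 |  11 | dcaacc
  14 |   3 | deabababdcaacc
  15 |   4 | eabababdcaacc
  16 |   2 | edeabababdcaacc

SA = [13, 0, 5, 7, 9, 14, 1, 6, 8, 10, 16, 12, 15, 11, 3, 4, 2]
[i] adj suffixes → lcp
  [1] 13/0 → 2 ('aa')
  [2] 0/5 → 1 ('a')
  [3] 5/7 → 4 ('abab')
  [4] 7/9 → 2 ('ab')
  [5] 9/14 → 1 ('a')
  [6] 14/1 → 1 ('a')
  [7] 1/6 → 0 ('')
  [8] 6/8 → 3 ('bab')
  [9] 8/10 → 1 ('b')
  [10] 10/16 → 0 ('')
  [11] 16/12 → 1 ('c')
  [12] 12/15 → 1 ('c')
  [13] 15/11 → 0 ('')
  [14] 11/3 → 1 ('d')
  [15] 3/4 → 0 ('')
  [16] 4/2 → 1 ('e')

n(n+1)/2 = 17·18/2 = 153
Σ LCP = 0 + 2 + 1 + 4 + 2 + 1 + 1 + 0 + 3 + 1 + 0 + 1 + 1 + 0 + 1 + 0 + 1 = 19
distinct = 153 − 19 = 134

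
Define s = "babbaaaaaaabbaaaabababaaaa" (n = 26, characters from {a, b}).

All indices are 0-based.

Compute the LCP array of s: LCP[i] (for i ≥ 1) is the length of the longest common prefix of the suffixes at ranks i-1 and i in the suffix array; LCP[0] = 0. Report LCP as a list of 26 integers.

[0, 1, 2, 3, 4, 6, 5, 4, 5, 3, 4, 2, 3, 1, 3, 5, 2, 7, 0, 5, 5, 2, 4, 3, 1, 6]

rank→(start, suffix):
  0 → (25, 'a')
  1 → (24, 'aa')
  2 → (23, 'aaa')
  3 → (22, 'aaaa')
  4 → (4, 'aaaaaaabbaaaabababaaaa')
  5 → (5, 'aaaaaabbaaaabababaaaa')
  6 → (6, 'aaaaabbaaaabababaaaa')
  7 → (13, 'aaaabababaaaa')
  8 → (7, 'aaaabbaaaabababaaaa')
  9 → (14, 'aaabababaaaa')
  10 → (8, 'aaabbaaaabababaaaa')
  11 → (15, 'aabababaaaa')
  12 → (9, 'aabbaaaabababaaaa')
  13 → (20, 'abaaaa')
  14 → (18, 'ababaaaa')
  15 → (16, 'abababaaaa')
  16 → (1, 'abbaaaaaaabbaaaabababaaaa')
  17 → (10, 'abbaaaabababaaaa')
  18 → (21, 'baaaa')
  19 → (3, 'baaaaaaabbaaaabababaaaa')
  20 → (12, 'baaaabababaaaa')
  21 → (19, 'babaaaa')
  22 → (17, 'bababaaaa')
  23 → (0, 'babbaaaaaaabbaaaabababaaaa')
  24 → (2, 'bbaaaaaaabbaaaabababaaaa')
  25 → (11, 'bbaaaabababaaaa')

SA = [25, 24, 23, 22, 4, 5, 6, 13, 7, 14, 8, 15, 9, 20, 18, 16, 1, 10, 21, 3, 12, 19, 17, 0, 2, 11]
i: (SA[i-1],SA[i]) lcp shared
  1: (25,24) 1 'a'
  2: (24,23) 2 'aa'
  3: (23,22) 3 'aaa'
  4: (22,4) 4 'aaaa'
  5: (4,5) 6 'aaaaaa'
  6: (5,6) 5 'aaaaa'
  7: (6,13) 4 'aaaa'
  8: (13,7) 5 'aaaab'
  9: (7,14) 3 'aaa'
  10: (14,8) 4 'aaab'
  11: (8,15) 2 'aa'
  12: (15,9) 3 'aab'
  13: (9,20) 1 'a'
  14: (20,18) 3 'aba'
  15: (18,16) 5 'ababa'
  16: (16,1) 2 'ab'
  17: (1,10) 7 'abbaaaa'
  18: (10,21) 0 ''
  19: (21,3) 5 'baaaa'
  20: (3,12) 5 'baaaa'
  21: (12,19) 2 'ba'
  22: (19,17) 4 'baba'
  23: (17,0) 3 'bab'
  24: (0,2) 1 'b'
  25: (2,11) 6 'bbaaaa'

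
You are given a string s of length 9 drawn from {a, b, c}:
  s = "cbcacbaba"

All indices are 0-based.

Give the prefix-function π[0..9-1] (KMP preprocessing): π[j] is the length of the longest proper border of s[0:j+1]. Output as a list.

π[0] = 0
j=1 s[j]='b': π[1]=0 (border '')
j=2 s[j]='c': π[2]=1 (border 'c')
j=3 s[j]='a': k: 1→0; π[3]=0 (border '')
j=4 s[j]='c': π[4]=1 (border 'c')
j=5 s[j]='b': π[5]=2 (border 'cb')
j=6 s[j]='a': k: 2→0; π[6]=0 (border '')
j=7 s[j]='b': π[7]=0 (border '')
j=8 s[j]='a': π[8]=0 (border '')

[0, 0, 1, 0, 1, 2, 0, 0, 0]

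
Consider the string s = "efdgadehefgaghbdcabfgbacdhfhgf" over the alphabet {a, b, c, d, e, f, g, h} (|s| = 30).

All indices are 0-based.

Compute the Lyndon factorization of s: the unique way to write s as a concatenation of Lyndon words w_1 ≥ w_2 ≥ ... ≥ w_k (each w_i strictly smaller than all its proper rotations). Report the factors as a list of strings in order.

emit factor 1: 'ef' (i=0, period=2)
emit factor 2: 'dg' (i=2, period=2)
emit factor 3: 'adehefgaghbdc' (i=4, period=13)
emit factor 4: 'abfgbacdhfhgf' (i=17, period=13)

["ef", "dg", "adehefgaghbdc", "abfgbacdhfhgf"]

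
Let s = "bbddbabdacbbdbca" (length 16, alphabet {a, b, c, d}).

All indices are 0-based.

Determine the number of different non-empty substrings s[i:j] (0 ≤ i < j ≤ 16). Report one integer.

119

sorted suffixes:
  #0 SA[0]=15  'a'
  #1 SA[1]=5  'abdacbbdbca'
  #2 SA[2]=8  'acbbdbca'
  #3 SA[3]=4  'babdacbbdbca'
  #4 SA[4]=10  'bbdbca'
  #5 SA[5]=0  'bbddbabdacbbdbca'
  #6 SA[6]=13  'bca'
  #7 SA[7]=6  'bdacbbdbca'
  #8 SA[8]=11  'bdbca'
  #9 SA[9]=1  'bddbabdacbbdbca'
  #10 SA[10]=14  'ca'
  #11 SA[11]=9  'cbbdbca'
  #12 SA[12]=7  'dacbbdbca'
  #13 SA[13]=3  'dbabdacbbdbca'
  #14 SA[14]=12  'dbca'
  #15 SA[15]=2  'ddbabdacbbdbca'

SA = [15, 5, 8, 4, 10, 0, 13, 6, 11, 1, 14, 9, 7, 3, 12, 2]
rank  pair      lcp
   1  s[15:],s[5:]  1  'a'
   2  s[5:],s[8:]  1  'a'
   3  s[8:],s[4:]  0  ''
   4  s[4:],s[10:]  1  'b'
   5  s[10:],s[0:]  3  'bbd'
   6  s[0:],s[13:]  1  'b'
   7  s[13:],s[6:]  1  'b'
   8  s[6:],s[11:]  2  'bd'
   9  s[11:],s[1:]  2  'bd'
  10  s[1:],s[14:]  0  ''
  11  s[14:],s[9:]  1  'c'
  12  s[9:],s[7:]  0  ''
  13  s[7:],s[3:]  1  'd'
  14  s[3:],s[12:]  2  'db'
  15  s[12:],s[2:]  1  'd'

n(n+1)/2 = 16·17/2 = 136
Σ LCP = 0 + 1 + 1 + 0 + 1 + 3 + 1 + 1 + 2 + 2 + 0 + 1 + 0 + 1 + 2 + 1 = 17
distinct = 136 − 17 = 119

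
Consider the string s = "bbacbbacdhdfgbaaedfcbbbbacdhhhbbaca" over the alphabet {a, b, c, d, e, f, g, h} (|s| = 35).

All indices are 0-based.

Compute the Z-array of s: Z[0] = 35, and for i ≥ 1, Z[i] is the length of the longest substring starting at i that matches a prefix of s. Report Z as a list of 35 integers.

[35, 1, 0, 0, 4, 1, 0, 0, 0, 0, 0, 0, 0, 1, 0, 0, 0, 0, 0, 0, 2, 2, 4, 1, 0, 0, 0, 0, 0, 0, 4, 1, 0, 0, 0]

Z[0]=35
i=1: fresh scan; Z[1]=1 extend→box=[1,2)
i=2: fresh scan; Z[2]=0
i=3: fresh scan; Z[3]=0
i=4: fresh scan; Z[4]=4 extend→box=[4,8)
i=5: min(r-i=3, Z[1]=1)=1; Z[5]=1
i=6: min(r-i=2, Z[2]=0)=0; Z[6]=0
i=7: min(r-i=1, Z[3]=0)=0; Z[7]=0
i=8: fresh scan; Z[8]=0
i=9: fresh scan; Z[9]=0
i=10: fresh scan; Z[10]=0
i=11: fresh scan; Z[11]=0
i=12: fresh scan; Z[12]=0
i=13: fresh scan; Z[13]=1 extend→box=[13,14)
i=14: fresh scan; Z[14]=0
i=15: fresh scan; Z[15]=0
i=16: fresh scan; Z[16]=0
i=17: fresh scan; Z[17]=0
i=18: fresh scan; Z[18]=0
i=19: fresh scan; Z[19]=0
i=20: fresh scan; Z[20]=2 extend→box=[20,22)
i=21: min(r-i=1, Z[1]=1)=1; Z[21]=2 extend→box=[21,23)
i=22: min(r-i=1, Z[1]=1)=1; Z[22]=4 extend→box=[22,26)
i=23: min(r-i=3, Z[1]=1)=1; Z[23]=1
i=24: min(r-i=2, Z[2]=0)=0; Z[24]=0
i=25: min(r-i=1, Z[3]=0)=0; Z[25]=0
i=26: fresh scan; Z[26]=0
i=27: fresh scan; Z[27]=0
i=28: fresh scan; Z[28]=0
i=29: fresh scan; Z[29]=0
i=30: fresh scan; Z[30]=4 extend→box=[30,34)
i=31: min(r-i=3, Z[1]=1)=1; Z[31]=1
i=32: min(r-i=2, Z[2]=0)=0; Z[32]=0
i=33: min(r-i=1, Z[3]=0)=0; Z[33]=0
i=34: fresh scan; Z[34]=0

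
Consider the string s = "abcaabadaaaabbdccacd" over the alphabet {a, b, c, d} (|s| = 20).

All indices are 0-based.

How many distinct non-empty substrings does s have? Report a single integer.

186

rank→(start, suffix):
  0 → (8, 'aaaabbdccacd')
  1 → (9, 'aaabbdccacd')
  2 → (3, 'aabadaaaabbdccacd')
  3 → (10, 'aabbdccacd')
  4 → (4, 'abadaaaabbdccacd')
  5 → (11, 'abbdccacd')
  6 → (0, 'abcaabadaaaabbdccacd')
  7 → (17, 'acd')
  8 → (6, 'adaaaabbdccacd')
  9 → (5, 'badaaaabbdccacd')
  10 → (12, 'bbdccacd')
  11 → (1, 'bcaabadaaaabbdccacd')
  12 → (13, 'bdccacd')
  13 → (2, 'caabadaaaabbdccacd')
  14 → (16, 'cacd')
  15 → (15, 'ccacd')
  16 → (18, 'cd')
  17 → (19, 'd')
  18 → (7, 'daaaabbdccacd')
  19 → (14, 'dccacd')

SA = [8, 9, 3, 10, 4, 11, 0, 17, 6, 5, 12, 1, 13, 2, 16, 15, 18, 19, 7, 14]
i: (SA[i-1],SA[i]) lcp shared
  1: (8,9) 3 'aaa'
  2: (9,3) 2 'aa'
  3: (3,10) 3 'aab'
  4: (10,4) 1 'a'
  5: (4,11) 2 'ab'
  6: (11,0) 2 'ab'
  7: (0,17) 1 'a'
  8: (17,6) 1 'a'
  9: (6,5) 0 ''
  10: (5,12) 1 'b'
  11: (12,1) 1 'b'
  12: (1,13) 1 'b'
  13: (13,2) 0 ''
  14: (2,16) 2 'ca'
  15: (16,15) 1 'c'
  16: (15,18) 1 'c'
  17: (18,19) 0 ''
  18: (19,7) 1 'd'
  19: (7,14) 1 'd'

n(n+1)/2 = 20·21/2 = 210
Σ LCP = 0 + 3 + 2 + 3 + 1 + 2 + 2 + 1 + 1 + 0 + 1 + 1 + 1 + 0 + 2 + 1 + 1 + 0 + 1 + 1 = 24
distinct = 210 − 24 = 186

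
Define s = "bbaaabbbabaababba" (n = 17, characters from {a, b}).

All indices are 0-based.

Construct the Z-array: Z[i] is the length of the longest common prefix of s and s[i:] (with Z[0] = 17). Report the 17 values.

[17, 1, 0, 0, 0, 2, 3, 1, 0, 1, 0, 0, 1, 0, 3, 1, 0]

Z[0]=17
i=1: fresh scan; Z[1]=1 extend→box=[1,2)
i=2: fresh scan; Z[2]=0
i=3: fresh scan; Z[3]=0
i=4: fresh scan; Z[4]=0
i=5: fresh scan; Z[5]=2 extend→box=[5,7)
i=6: min(r-i=1, Z[1]=1)=1; Z[6]=3 extend→box=[6,9)
i=7: min(r-i=2, Z[1]=1)=1; Z[7]=1
i=8: min(r-i=1, Z[2]=0)=0; Z[8]=0
i=9: fresh scan; Z[9]=1 extend→box=[9,10)
i=10: fresh scan; Z[10]=0
i=11: fresh scan; Z[11]=0
i=12: fresh scan; Z[12]=1 extend→box=[12,13)
i=13: fresh scan; Z[13]=0
i=14: fresh scan; Z[14]=3 extend→box=[14,17)
i=15: min(r-i=2, Z[1]=1)=1; Z[15]=1
i=16: min(r-i=1, Z[2]=0)=0; Z[16]=0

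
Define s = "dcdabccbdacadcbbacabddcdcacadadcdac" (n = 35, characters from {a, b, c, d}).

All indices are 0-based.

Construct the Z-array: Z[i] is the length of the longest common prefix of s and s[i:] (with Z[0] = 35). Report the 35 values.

Z[0]=35
i=1: fresh scan; Z[1]=0
i=2: fresh scan; Z[2]=1 extend→box=[2,3)
i=3: fresh scan; Z[3]=0
i=4: fresh scan; Z[4]=0
i=5: fresh scan; Z[5]=0
i=6: fresh scan; Z[6]=0
i=7: fresh scan; Z[7]=0
i=8: fresh scan; Z[8]=1 extend→box=[8,9)
i=9: fresh scan; Z[9]=0
i=10: fresh scan; Z[10]=0
i=11: fresh scan; Z[11]=0
i=12: fresh scan; Z[12]=2 extend→box=[12,14)
i=13: min(r-i=1, Z[1]=0)=0; Z[13]=0
i=14: fresh scan; Z[14]=0
i=15: fresh scan; Z[15]=0
i=16: fresh scan; Z[16]=0
i=17: fresh scan; Z[17]=0
i=18: fresh scan; Z[18]=0
i=19: fresh scan; Z[19]=0
i=20: fresh scan; Z[20]=1 extend→box=[20,21)
i=21: fresh scan; Z[21]=3 extend→box=[21,24)
i=22: min(r-i=2, Z[1]=0)=0; Z[22]=0
i=23: min(r-i=1, Z[2]=1)=1; Z[23]=2 extend→box=[23,25)
i=24: min(r-i=1, Z[1]=0)=0; Z[24]=0
i=25: fresh scan; Z[25]=0
i=26: fresh scan; Z[26]=0
i=27: fresh scan; Z[27]=0
i=28: fresh scan; Z[28]=1 extend→box=[28,29)
i=29: fresh scan; Z[29]=0
i=30: fresh scan; Z[30]=4 extend→box=[30,34)
i=31: min(r-i=3, Z[1]=0)=0; Z[31]=0
i=32: min(r-i=2, Z[2]=1)=1; Z[32]=1
i=33: min(r-i=1, Z[3]=0)=0; Z[33]=0
i=34: fresh scan; Z[34]=0

[35, 0, 1, 0, 0, 0, 0, 0, 1, 0, 0, 0, 2, 0, 0, 0, 0, 0, 0, 0, 1, 3, 0, 2, 0, 0, 0, 0, 1, 0, 4, 0, 1, 0, 0]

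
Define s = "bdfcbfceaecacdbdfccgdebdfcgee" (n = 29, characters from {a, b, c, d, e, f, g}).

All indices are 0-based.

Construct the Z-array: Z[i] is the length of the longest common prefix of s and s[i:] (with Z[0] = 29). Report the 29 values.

Z[0]=29
i=1: i≥r, start 0; Z[1]=0
i=2: i≥r, start 0; Z[2]=0
i=3: i≥r, start 0; Z[3]=0
i=4: i≥r, start 0; Z[4]=1 scan→box=[4,5)
i=5: i≥r, start 0; Z[5]=0
i=6: i≥r, start 0; Z[6]=0
i=7: i≥r, start 0; Z[7]=0
i=8: i≥r, start 0; Z[8]=0
i=9: i≥r, start 0; Z[9]=0
i=10: i≥r, start 0; Z[10]=0
i=11: i≥r, start 0; Z[11]=0
i=12: i≥r, start 0; Z[12]=0
i=13: i≥r, start 0; Z[13]=0
i=14: i≥r, start 0; Z[14]=4 scan→box=[14,18)
i=15: min(r-i=3, Z[1]=0)=0; Z[15]=0
i=16: min(r-i=2, Z[2]=0)=0; Z[16]=0
i=17: min(r-i=1, Z[3]=0)=0; Z[17]=0
i=18: i≥r, start 0; Z[18]=0
i=19: i≥r, start 0; Z[19]=0
i=20: i≥r, start 0; Z[20]=0
i=21: i≥r, start 0; Z[21]=0
i=22: i≥r, start 0; Z[22]=4 scan→box=[22,26)
i=23: min(r-i=3, Z[1]=0)=0; Z[23]=0
i=24: min(r-i=2, Z[2]=0)=0; Z[24]=0
i=25: min(r-i=1, Z[3]=0)=0; Z[25]=0
i=26: i≥r, start 0; Z[26]=0
i=27: i≥r, start 0; Z[27]=0
i=28: i≥r, start 0; Z[28]=0

[29, 0, 0, 0, 1, 0, 0, 0, 0, 0, 0, 0, 0, 0, 4, 0, 0, 0, 0, 0, 0, 0, 4, 0, 0, 0, 0, 0, 0]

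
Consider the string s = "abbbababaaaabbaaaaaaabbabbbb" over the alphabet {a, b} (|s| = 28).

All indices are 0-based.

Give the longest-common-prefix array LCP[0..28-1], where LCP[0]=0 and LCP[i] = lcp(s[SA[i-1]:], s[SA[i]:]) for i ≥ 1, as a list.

sorted suffixes:
  #0 SA[0]=14  'aaaaaaabbabbbb'
  #1 SA[1]=15  'aaaaaabbabbbb'
  #2 SA[2]=16  'aaaaabbabbbb'
  #3 SA[3]=8  'aaaabbaaaaaaabbabbbb'
  #4 SA[4]=17  'aaaabbabbbb'
  #5 SA[5]=9  'aaabbaaaaaaabbabbbb'
  #6 SA[6]=18  'aaabbabbbb'
  #7 SA[7]=10  'aabbaaaaaaabbabbbb'
  #8 SA[8]=19  'aabbabbbb'
  #9 SA[9]=6  'abaaaabbaaaaaaabbabbbb'
  #10 SA[10]=4  'ababaaaabbaaaaaaabbabbbb'
  #11 SA[11]=11  'abbaaaaaaabbabbbb'
  #12 SA[12]=20  'abbabbbb'
  #13 SA[13]=0  'abbbababaaaabbaaaaaaabbabbbb'
  #14 SA[14]=23  'abbbb'
  #15 SA[15]=27  'b'
  #16 SA[16]=13  'baaaaaaabbabbbb'
  #17 SA[17]=7  'baaaabbaaaaaaabbabbbb'
  #18 SA[18]=5  'babaaaabbaaaaaaabbabbbb'
  #19 SA[19]=3  'bababaaaabbaaaaaaabbabbbb'
  #20 SA[20]=22  'babbbb'
  #21 SA[21]=26  'bb'
  #22 SA[22]=12  'bbaaaaaaabbabbbb'
  #23 SA[23]=2  'bbababaaaabbaaaaaaabbabbbb'
  #24 SA[24]=21  'bbabbbb'
  #25 SA[25]=25  'bbb'
  #26 SA[26]=1  'bbbababaaaabbaaaaaaabbabbbb'
  #27 SA[27]=24  'bbbb'

SA = [14, 15, 16, 8, 17, 9, 18, 10, 19, 6, 4, 11, 20, 0, 23, 27, 13, 7, 5, 3, 22, 26, 12, 2, 21, 25, 1, 24]
rank  pair      lcp
   1  s[14:],s[15:]  6  'aaaaaa'
   2  s[15:],s[16:]  5  'aaaaa'
   3  s[16:],s[8:]  4  'aaaa'
   4  s[8:],s[17:]  7  'aaaabba'
   5  s[17:],s[9:]  3  'aaa'
   6  s[9:],s[18:]  6  'aaabba'
   7  s[18:],s[10:]  2  'aa'
   8  s[10:],s[19:]  5  'aabba'
   9  s[19:],s[6:]  1  'a'
  10  s[6:],s[4:]  3  'aba'
  11  s[4:],s[11:]  2  'ab'
  12  s[11:],s[20:]  4  'abba'
  13  s[20:],s[0:]  3  'abb'
  14  s[0:],s[23:]  4  'abbb'
  15  s[23:],s[27:]  0  ''
  16  s[27:],s[13:]  1  'b'
  17  s[13:],s[7:]  5  'baaaa'
  18  s[7:],s[5:]  2  'ba'
  19  s[5:],s[3:]  4  'baba'
  20  s[3:],s[22:]  3  'bab'
  21  s[22:],s[26:]  1  'b'
  22  s[26:],s[12:]  2  'bb'
  23  s[12:],s[2:]  3  'bba'
  24  s[2:],s[21:]  4  'bbab'
  25  s[21:],s[25:]  2  'bb'
  26  s[25:],s[1:]  3  'bbb'
  27  s[1:],s[24:]  3  'bbb'

[0, 6, 5, 4, 7, 3, 6, 2, 5, 1, 3, 2, 4, 3, 4, 0, 1, 5, 2, 4, 3, 1, 2, 3, 4, 2, 3, 3]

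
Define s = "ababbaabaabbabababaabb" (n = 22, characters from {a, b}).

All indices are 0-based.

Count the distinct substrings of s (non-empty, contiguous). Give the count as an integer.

187

rank→(start, suffix):
  0 → (5, 'aabaabbabababaabb')
  1 → (18, 'aabb')
  2 → (8, 'aabbabababaabb')
  3 → (16, 'abaabb')
  4 → (6, 'abaabbabababaabb')
  5 → (14, 'ababaabb')
  6 → (12, 'abababaabb')
  7 → (0, 'ababbaabaabbabababaabb')
  8 → (19, 'abb')
  9 → (2, 'abbaabaabbabababaabb')
  10 → (9, 'abbabababaabb')
  11 → (21, 'b')
  12 → (4, 'baabaabbabababaabb')
  13 → (17, 'baabb')
  14 → (7, 'baabbabababaabb')
  15 → (15, 'babaabb')
  16 → (13, 'bababaabb')
  17 → (11, 'babababaabb')
  18 → (1, 'babbaabaabbabababaabb')
  19 → (20, 'bb')
  20 → (3, 'bbaabaabbabababaabb')
  21 → (10, 'bbabababaabb')

SA = [5, 18, 8, 16, 6, 14, 12, 0, 19, 2, 9, 21, 4, 17, 7, 15, 13, 11, 1, 20, 3, 10]
i: (SA[i-1],SA[i]) lcp shared
  1: (5,18) 3 'aab'
  2: (18,8) 4 'aabb'
  3: (8,16) 1 'a'
  4: (16,6) 6 'abaabb'
  5: (6,14) 3 'aba'
  6: (14,12) 5 'ababa'
  7: (12,0) 4 'abab'
  8: (0,19) 2 'ab'
  9: (19,2) 3 'abb'
  10: (2,9) 4 'abba'
  11: (9,21) 0 ''
  12: (21,4) 1 'b'
  13: (4,17) 4 'baab'
  14: (17,7) 5 'baabb'
  15: (7,15) 2 'ba'
  16: (15,13) 4 'baba'
  17: (13,11) 6 'bababa'
  18: (11,1) 3 'bab'
  19: (1,20) 1 'b'
  20: (20,3) 2 'bb'
  21: (3,10) 3 'bba'

n(n+1)/2 = 22·23/2 = 253
Σ LCP = 0 + 3 + 4 + 1 + 6 + 3 + 5 + 4 + 2 + 3 + 4 + 0 + 1 + 4 + 5 + 2 + 4 + 6 + 3 + 1 + 2 + 3 = 66
distinct = 253 − 66 = 187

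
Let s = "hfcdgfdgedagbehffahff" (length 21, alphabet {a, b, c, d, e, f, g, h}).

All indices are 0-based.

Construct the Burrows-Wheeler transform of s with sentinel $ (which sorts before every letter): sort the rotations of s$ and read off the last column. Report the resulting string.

rank  rotation                last
    0  $hfcdgfdgedagbehffahff  f
    1  agbehffahff$hfcdgfdged  d
    2  ahff$hfcdgfdgedagbehff  f
    3  behffahff$hfcdgfdgedag  g
    4  cdgfdgedagbehffahff$hf  f
    5  dagbehffahff$hfcdgfdge  e
    6  dgedagbehffahff$hfcdgf  f
    7  dgfdgedagbehffahff$hfc  c
    8  edagbehffahff$hfcdgfdg  g
    9  ehffahff$hfcdgfdgedagb  b
   10  f$hfcdgfdgedagbehffahf  f
   11  fahff$hfcdgfdgedagbehf  f
   12  fcdgfdgedagbehffahff$h  h
   13  fdgedagbehffahff$hfcdg  g
   14  ff$hfcdgfdgedagbehffah  h
   15  ffahff$hfcdgfdgedagbeh  h
   16  gbehffahff$hfcdgfdgeda  a
   17  gedagbehffahff$hfcdgfd  d
   18  gfdgedagbehffahff$hfcd  d
   19  hfcdgfdgedagbehffahff$  $
   20  hff$hfcdgfdgedagbehffa  a
   21  hffahff$hfcdgfdgedagbe  e

fdfgfefcgbffhghhadd$ae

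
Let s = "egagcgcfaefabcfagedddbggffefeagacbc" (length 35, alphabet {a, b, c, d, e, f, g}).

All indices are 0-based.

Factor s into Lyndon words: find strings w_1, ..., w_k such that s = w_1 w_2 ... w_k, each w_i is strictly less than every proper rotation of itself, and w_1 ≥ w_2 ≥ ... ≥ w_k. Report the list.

["eg", "agcgcf", "aef", "abcfagedddbggffefeagacbc"]

emit factor 1: 'eg' (i=0, period=2)
emit factor 2: 'agcgcf' (i=2, period=6)
emit factor 3: 'aef' (i=8, period=3)
emit factor 4: 'abcfagedddbggffefeagacbc' (i=11, period=24)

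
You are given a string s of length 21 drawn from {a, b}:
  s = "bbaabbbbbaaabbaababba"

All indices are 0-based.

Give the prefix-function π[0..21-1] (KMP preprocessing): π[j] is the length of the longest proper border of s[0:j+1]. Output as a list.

π[0] = 0
j=1 s[j]='b': π[1]=1 (border 'b')
j=2 s[j]='a': k: 1→0; π[2]=0 (border '')
j=3 s[j]='a': π[3]=0 (border '')
j=4 s[j]='b': π[4]=1 (border 'b')
j=5 s[j]='b': π[5]=2 (border 'bb')
j=6 s[j]='b': k: 2→1; π[6]=2 (border 'bb')
j=7 s[j]='b': k: 2→1; π[7]=2 (border 'bb')
j=8 s[j]='b': k: 2→1; π[8]=2 (border 'bb')
j=9 s[j]='a': π[9]=3 (border 'bba')
j=10 s[j]='a': π[10]=4 (border 'bbaa')
j=11 s[j]='a': k: 4→0; π[11]=0 (border '')
j=12 s[j]='b': π[12]=1 (border 'b')
j=13 s[j]='b': π[13]=2 (border 'bb')
j=14 s[j]='a': π[14]=3 (border 'bba')
j=15 s[j]='a': π[15]=4 (border 'bbaa')
j=16 s[j]='b': π[16]=5 (border 'bbaab')
j=17 s[j]='a': k: 5→1→0; π[17]=0 (border '')
j=18 s[j]='b': π[18]=1 (border 'b')
j=19 s[j]='b': π[19]=2 (border 'bb')
j=20 s[j]='a': π[20]=3 (border 'bba')

[0, 1, 0, 0, 1, 2, 2, 2, 2, 3, 4, 0, 1, 2, 3, 4, 5, 0, 1, 2, 3]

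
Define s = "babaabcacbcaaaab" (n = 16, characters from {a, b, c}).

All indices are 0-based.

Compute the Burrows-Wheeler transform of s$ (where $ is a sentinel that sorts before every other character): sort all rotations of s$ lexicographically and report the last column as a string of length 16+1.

bcaababacaa$cabba

rank  rotation           last
    0  $babaabcacbcaaaab  b
    1  aaaab$babaabcacbc  c
    2  aaab$babaabcacbca  a
    3  aab$babaabcacbcaa  a
    4  aabcacbcaaaab$bab  b
    5  ab$babaabcacbcaaa  a
    6  abaabcacbcaaaab$b  b
    7  abcacbcaaaab$baba  a
    8  acbcaaaab$babaabc  c
    9  b$babaabcacbcaaaa  a
   10  baabcacbcaaaab$ba  a
   11  babaabcacbcaaaab$  $
   12  bcaaaab$babaabcac  c
   13  bcacbcaaaab$babaa  a
   14  caaaab$babaabcacb  b
   15  cacbcaaaab$babaab  b
   16  cbcaaaab$babaabca  a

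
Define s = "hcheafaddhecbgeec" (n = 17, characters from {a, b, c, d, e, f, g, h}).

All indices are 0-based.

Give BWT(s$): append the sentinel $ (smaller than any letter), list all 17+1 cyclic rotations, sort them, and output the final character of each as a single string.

cfeceehadhehgab$cd

rank  rotation            last
    0  $hcheafaddhecbgeec  c
    1  addhecbgeec$hcheaf  f
    2  afaddhecbgeec$hche  e
    3  bgeec$hcheafaddhec  c
    4  c$hcheafaddhecbgee  e
    5  cbgeec$hcheafaddhe  e
    6  cheafaddhecbgeec$h  h
    7  ddhecbgeec$hcheafa  a
    8  dhecbgeec$hcheafad  d
    9  eafaddhecbgeec$hch  h
   10  ec$hcheafaddhecbge  e
   11  ecbgeec$hcheafaddh  h
   12  eec$hcheafaddhecbg  g
   13  faddhecbgeec$hchea  a
   14  geec$hcheafaddhecb  b
   15  hcheafaddhecbgeec$  $
   16  heafaddhecbgeec$hc  c
   17  hecbgeec$hcheafadd  d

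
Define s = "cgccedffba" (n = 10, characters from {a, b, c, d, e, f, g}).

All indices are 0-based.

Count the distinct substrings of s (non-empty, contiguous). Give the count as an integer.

52

sorted suffixes:
  #0 SA[0]=9  'a'
  #1 SA[1]=8  'ba'
  #2 SA[2]=2  'ccedffba'
  #3 SA[3]=3  'cedffba'
  #4 SA[4]=0  'cgccedffba'
  #5 SA[5]=5  'dffba'
  #6 SA[6]=4  'edffba'
  #7 SA[7]=7  'fba'
  #8 SA[8]=6  'ffba'
  #9 SA[9]=1  'gccedffba'

SA = [9, 8, 2, 3, 0, 5, 4, 7, 6, 1]
[i] adj suffixes → lcp
  [1] 9/8 → 0 ('')
  [2] 8/2 → 0 ('')
  [3] 2/3 → 1 ('c')
  [4] 3/0 → 1 ('c')
  [5] 0/5 → 0 ('')
  [6] 5/4 → 0 ('')
  [7] 4/7 → 0 ('')
  [8] 7/6 → 1 ('f')
  [9] 6/1 → 0 ('')

n(n+1)/2 = 10·11/2 = 55
Σ LCP = 0 + 0 + 0 + 1 + 1 + 0 + 0 + 0 + 1 + 0 = 3
distinct = 55 − 3 = 52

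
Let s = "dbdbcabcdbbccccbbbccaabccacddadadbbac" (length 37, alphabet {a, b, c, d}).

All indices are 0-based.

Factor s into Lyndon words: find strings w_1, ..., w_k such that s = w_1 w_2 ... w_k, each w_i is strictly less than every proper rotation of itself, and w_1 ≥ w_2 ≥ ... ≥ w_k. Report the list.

emit factor 1: 'd' (i=0, period=1)
emit factor 2: 'bd' (i=1, period=2)
emit factor 3: 'bc' (i=3, period=2)
emit factor 4: 'abcdbbccccbbbcc' (i=5, period=15)
emit factor 5: 'aabccacddadadbbac' (i=20, period=17)

["d", "bd", "bc", "abcdbbccccbbbcc", "aabccacddadadbbac"]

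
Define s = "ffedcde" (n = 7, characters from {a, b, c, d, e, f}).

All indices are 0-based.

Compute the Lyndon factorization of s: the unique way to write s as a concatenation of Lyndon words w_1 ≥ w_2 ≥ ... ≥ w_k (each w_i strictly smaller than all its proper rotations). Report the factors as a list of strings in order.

emit factor 1: 'f' (i=0, period=1)
emit factor 2: 'f' (i=1, period=1)
emit factor 3: 'e' (i=2, period=1)
emit factor 4: 'd' (i=3, period=1)
emit factor 5: 'cde' (i=4, period=3)

["f", "f", "e", "d", "cde"]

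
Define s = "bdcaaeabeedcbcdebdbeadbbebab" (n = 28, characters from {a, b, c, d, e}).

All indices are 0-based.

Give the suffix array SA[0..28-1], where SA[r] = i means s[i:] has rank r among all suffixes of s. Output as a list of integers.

rank→(start, suffix):
  0 → (3, 'aaeabeedcbcdebdbeadbbebab')
  1 → (26, 'ab')
  2 → (6, 'abeedcbcdebdbeadbbebab')
  3 → (20, 'adbbebab')
  4 → (4, 'aeabeedcbcdebdbeadbbebab')
  5 → (27, 'b')
  6 → (25, 'bab')
  7 → (22, 'bbebab')
  8 → (12, 'bcdebdbeadbbebab')
  9 → (16, 'bdbeadbbebab')
  10 → (0, 'bdcaaeabeedcbcdebdbeadbbebab')
  11 → (18, 'beadbbebab')
  12 → (23, 'bebab')
  13 → (7, 'beedcbcdebdbeadbbebab')
  14 → (2, 'caaeabeedcbcdebdbeadbbebab')
  15 → (11, 'cbcdebdbeadbbebab')
  16 → (13, 'cdebdbeadbbebab')
  17 → (21, 'dbbebab')
  18 → (17, 'dbeadbbebab')
  19 → (1, 'dcaaeabeedcbcdebdbeadbbebab')
  20 → (10, 'dcbcdebdbeadbbebab')
  21 → (14, 'debdbeadbbebab')
  22 → (5, 'eabeedcbcdebdbeadbbebab')
  23 → (19, 'eadbbebab')
  24 → (24, 'ebab')
  25 → (15, 'ebdbeadbbebab')
  26 → (9, 'edcbcdebdbeadbbebab')
  27 → (8, 'eedcbcdebdbeadbbebab')

[3, 26, 6, 20, 4, 27, 25, 22, 12, 16, 0, 18, 23, 7, 2, 11, 13, 21, 17, 1, 10, 14, 5, 19, 24, 15, 9, 8]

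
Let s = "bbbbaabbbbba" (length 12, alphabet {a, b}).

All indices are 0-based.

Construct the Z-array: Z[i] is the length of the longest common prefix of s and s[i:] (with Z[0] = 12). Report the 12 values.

Z[0]=12
i=1: i≥r, start 0; Z[1]=3 extend→box=[1,4)
i=2: min(r-i=2, Z[1]=3)=2; Z[2]=2
i=3: min(r-i=1, Z[2]=2)=1; Z[3]=1
i=4: i≥r, start 0; Z[4]=0
i=5: i≥r, start 0; Z[5]=0
i=6: i≥r, start 0; Z[6]=4 extend→box=[6,10)
i=7: min(r-i=3, Z[1]=3)=3; Z[7]=5 extend→box=[7,12)
i=8: min(r-i=4, Z[1]=3)=3; Z[8]=3
i=9: min(r-i=3, Z[2]=2)=2; Z[9]=2
i=10: min(r-i=2, Z[3]=1)=1; Z[10]=1
i=11: min(r-i=1, Z[4]=0)=0; Z[11]=0

[12, 3, 2, 1, 0, 0, 4, 5, 3, 2, 1, 0]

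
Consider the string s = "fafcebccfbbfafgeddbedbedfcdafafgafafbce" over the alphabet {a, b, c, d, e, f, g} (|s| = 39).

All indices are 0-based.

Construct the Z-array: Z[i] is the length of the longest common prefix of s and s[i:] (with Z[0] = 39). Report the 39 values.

[39, 0, 1, 0, 0, 0, 0, 0, 1, 0, 0, 3, 0, 1, 0, 0, 0, 0, 0, 0, 0, 0, 0, 0, 1, 0, 0, 0, 3, 0, 1, 0, 0, 3, 0, 1, 0, 0, 0]

Z[0]=39
i=1: outside box; Z[1]=0
i=2: outside box; Z[2]=1 scan→box=[2,3)
i=3: outside box; Z[3]=0
i=4: outside box; Z[4]=0
i=5: outside box; Z[5]=0
i=6: outside box; Z[6]=0
i=7: outside box; Z[7]=0
i=8: outside box; Z[8]=1 scan→box=[8,9)
i=9: outside box; Z[9]=0
i=10: outside box; Z[10]=0
i=11: outside box; Z[11]=3 scan→box=[11,14)
i=12: min(r-i=2, Z[1]=0)=0; Z[12]=0
i=13: min(r-i=1, Z[2]=1)=1; Z[13]=1
i=14: outside box; Z[14]=0
i=15: outside box; Z[15]=0
i=16: outside box; Z[16]=0
i=17: outside box; Z[17]=0
i=18: outside box; Z[18]=0
i=19: outside box; Z[19]=0
i=20: outside box; Z[20]=0
i=21: outside box; Z[21]=0
i=22: outside box; Z[22]=0
i=23: outside box; Z[23]=0
i=24: outside box; Z[24]=1 scan→box=[24,25)
i=25: outside box; Z[25]=0
i=26: outside box; Z[26]=0
i=27: outside box; Z[27]=0
i=28: outside box; Z[28]=3 scan→box=[28,31)
i=29: min(r-i=2, Z[1]=0)=0; Z[29]=0
i=30: min(r-i=1, Z[2]=1)=1; Z[30]=1
i=31: outside box; Z[31]=0
i=32: outside box; Z[32]=0
i=33: outside box; Z[33]=3 scan→box=[33,36)
i=34: min(r-i=2, Z[1]=0)=0; Z[34]=0
i=35: min(r-i=1, Z[2]=1)=1; Z[35]=1
i=36: outside box; Z[36]=0
i=37: outside box; Z[37]=0
i=38: outside box; Z[38]=0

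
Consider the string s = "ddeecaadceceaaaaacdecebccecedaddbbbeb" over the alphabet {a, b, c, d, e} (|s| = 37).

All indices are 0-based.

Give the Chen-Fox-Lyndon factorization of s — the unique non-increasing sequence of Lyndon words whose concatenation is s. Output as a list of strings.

["ddee", "c", "aadcece", "aaaaacdecebccecedaddbbbeb"]

emit factor 1: 'ddee' (i=0, period=4)
emit factor 2: 'c' (i=4, period=1)
emit factor 3: 'aadcece' (i=5, period=7)
emit factor 4: 'aaaaacdecebccecedaddbbbeb' (i=12, period=25)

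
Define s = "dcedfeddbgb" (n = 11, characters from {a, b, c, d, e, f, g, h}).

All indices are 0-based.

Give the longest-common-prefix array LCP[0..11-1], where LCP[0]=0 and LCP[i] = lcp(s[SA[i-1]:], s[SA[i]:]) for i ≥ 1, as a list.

[0, 1, 0, 0, 1, 1, 1, 0, 2, 0, 0]

rank | idx | suffix
   0 |  10 | b
   1 |   8 | bgb
   2 |   1 | cedfeddbgb
   3 |   7 | dbgb
   4 |   0 | dcedfeddbgb
   5 |   6 | ddbgb
   6 |   3 | dfeddbgb
   7 |   5 | eddbgb
   8 |   2 | edfeddbgb
   9 |   4 | feddbgb
  10 |   9 | gb

SA = [10, 8, 1, 7, 0, 6, 3, 5, 2, 4, 9]
[i] adj suffixes → lcp
  [1] 10/8 → 1 ('b')
  [2] 8/1 → 0 ('')
  [3] 1/7 → 0 ('')
  [4] 7/0 → 1 ('d')
  [5] 0/6 → 1 ('d')
  [6] 6/3 → 1 ('d')
  [7] 3/5 → 0 ('')
  [8] 5/2 → 2 ('ed')
  [9] 2/4 → 0 ('')
  [10] 4/9 → 0 ('')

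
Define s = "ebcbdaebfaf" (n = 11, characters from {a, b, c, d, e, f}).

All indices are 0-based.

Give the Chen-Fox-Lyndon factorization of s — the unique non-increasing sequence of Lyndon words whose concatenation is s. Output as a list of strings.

["e", "bcbd", "aebfaf"]

emit factor 1: 'e' (i=0, period=1)
emit factor 2: 'bcbd' (i=1, period=4)
emit factor 3: 'aebfaf' (i=5, period=6)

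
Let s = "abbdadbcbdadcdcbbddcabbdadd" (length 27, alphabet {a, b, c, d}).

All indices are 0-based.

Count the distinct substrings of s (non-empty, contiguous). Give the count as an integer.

rank→(start, suffix):
  0 → (0, 'abbdadbcbdadcdcbbddcabbdadd')
  1 → (20, 'abbdadd')
  2 → (4, 'adbcbdadcdcbbddcabbdadd')
  3 → (10, 'adcdcbbddcabbdadd')
  4 → (24, 'add')
  5 → (1, 'bbdadbcbdadcdcbbddcabbdadd')
  6 → (21, 'bbdadd')
  7 → (15, 'bbddcabbdadd')
  8 → (6, 'bcbdadcdcbbddcabbdadd')
  9 → (2, 'bdadbcbdadcdcbbddcabbdadd')
  10 → (8, 'bdadcdcbbddcabbdadd')
  11 → (22, 'bdadd')
  12 → (16, 'bddcabbdadd')
  13 → (19, 'cabbdadd')
  14 → (14, 'cbbddcabbdadd')
  15 → (7, 'cbdadcdcbbddcabbdadd')
  16 → (12, 'cdcbbddcabbdadd')
  17 → (26, 'd')
  18 → (3, 'dadbcbdadcdcbbddcabbdadd')
  19 → (9, 'dadcdcbbddcabbdadd')
  20 → (23, 'dadd')
  21 → (5, 'dbcbdadcdcbbddcabbdadd')
  22 → (18, 'dcabbdadd')
  23 → (13, 'dcbbddcabbdadd')
  24 → (11, 'dcdcbbddcabbdadd')
  25 → (25, 'dd')
  26 → (17, 'ddcabbdadd')

SA = [0, 20, 4, 10, 24, 1, 21, 15, 6, 2, 8, 22, 16, 19, 14, 7, 12, 26, 3, 9, 23, 5, 18, 13, 11, 25, 17]
rank  pair      lcp
   1  s[0:],s[20:]  6  'abbdad'
   2  s[20:],s[4:]  1  'a'
   3  s[4:],s[10:]  2  'ad'
   4  s[10:],s[24:]  2  'ad'
   5  s[24:],s[1:]  0  ''
   6  s[1:],s[21:]  5  'bbdad'
   7  s[21:],s[15:]  3  'bbd'
   8  s[15:],s[6:]  1  'b'
   9  s[6:],s[2:]  1  'b'
  10  s[2:],s[8:]  4  'bdad'
  11  s[8:],s[22:]  4  'bdad'
  12  s[22:],s[16:]  2  'bd'
  13  s[16:],s[19:]  0  ''
  14  s[19:],s[14:]  1  'c'
  15  s[14:],s[7:]  2  'cb'
  16  s[7:],s[12:]  1  'c'
  17  s[12:],s[26:]  0  ''
  18  s[26:],s[3:]  1  'd'
  19  s[3:],s[9:]  3  'dad'
  20  s[9:],s[23:]  3  'dad'
  21  s[23:],s[5:]  1  'd'
  22  s[5:],s[18:]  1  'd'
  23  s[18:],s[13:]  2  'dc'
  24  s[13:],s[11:]  2  'dc'
  25  s[11:],s[25:]  1  'd'
  26  s[25:],s[17:]  2  'dd'

n(n+1)/2 = 27·28/2 = 378
Σ LCP = 0 + 6 + 1 + 2 + 2 + 0 + 5 + 3 + 1 + 1 + 4 + 4 + 2 + 0 + 1 + 2 + 1 + 0 + 1 + 3 + 3 + 1 + 1 + 2 + 2 + 1 + 2 = 51
distinct = 378 − 51 = 327

327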